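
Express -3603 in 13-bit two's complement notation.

1. Binary of +3603:  0111000010011
2. Invert bits:     1000111101100
3. Add 1:           1000111101101

Answer: 1000111101101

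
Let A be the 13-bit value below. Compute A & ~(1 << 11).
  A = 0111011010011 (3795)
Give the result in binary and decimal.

Mask = ~(1 << 11) = 1011111111111
Bit 11 of A is 1, so AND-ing with the mask clears it to 0.
  0111011010011
& 1011111111111
---------------
  0011011010011

Answer: 0011011010011 (1747)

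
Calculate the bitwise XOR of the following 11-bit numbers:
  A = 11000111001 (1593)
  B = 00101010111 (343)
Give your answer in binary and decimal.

Apply ^ to each column (1 where bits differ):
  11000111001
^ 00101010111
-------------
  11101101110

Answer: 11101101110 (1902)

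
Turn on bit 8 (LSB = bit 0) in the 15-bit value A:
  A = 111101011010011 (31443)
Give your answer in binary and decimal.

Mask = 1 << 8 = 000000100000000
Bit 8 of A is 0, so OR-ing with the mask flips it to 1.
  111101011010011
| 000000100000000
-----------------
  111101111010011

Answer: 111101111010011 (31699)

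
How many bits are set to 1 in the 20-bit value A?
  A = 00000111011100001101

00000111011100001101
1-bits at positions (from bit 0 = LSB): 0, 2, 3, 8, 9, 10, 12, 13, 14
Count = 9

Answer: 9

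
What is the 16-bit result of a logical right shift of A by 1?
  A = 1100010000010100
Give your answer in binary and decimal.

Logical shift right by 1: drop the bottom 1 bit(s), prepend 1 zero(s) on the left.
  1100010000010100  ->  keep [110001000001010], discard [0], prepend 0
= 0110001000001010

Answer: 0110001000001010 (25098)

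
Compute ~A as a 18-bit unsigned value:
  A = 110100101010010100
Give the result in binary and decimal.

Flip each bit (0->1, 1->0):
  110100101010010100
  001011010101101011

Answer: 001011010101101011 (46443)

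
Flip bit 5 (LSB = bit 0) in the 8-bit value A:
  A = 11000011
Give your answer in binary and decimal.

Mask = 1 << 5 = 00100000
Bit 5 of A is 0; XOR with the mask flips it to 1.
  11000011
^ 00100000
----------
  11100011

Answer: 11100011 (227)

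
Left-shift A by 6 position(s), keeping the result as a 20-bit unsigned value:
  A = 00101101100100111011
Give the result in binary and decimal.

Shift left by 6: drop the top 6 bit(s), append 6 zero(s) on the right.
  00101101100100111011  ->  discard [001011], keep [01100100111011], append 000000
= 01100100111011000000

Answer: 01100100111011000000 (413376)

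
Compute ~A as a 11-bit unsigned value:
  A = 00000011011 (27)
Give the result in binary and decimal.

Flip each bit (0->1, 1->0):
  00000011011
  11111100100

Answer: 11111100100 (2020)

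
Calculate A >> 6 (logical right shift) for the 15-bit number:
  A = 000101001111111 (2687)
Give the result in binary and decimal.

Logical shift right by 6: drop the bottom 6 bit(s), prepend 6 zero(s) on the left.
  000101001111111  ->  keep [000101001], discard [111111], prepend 000000
= 000000000101001

Answer: 000000000101001 (41)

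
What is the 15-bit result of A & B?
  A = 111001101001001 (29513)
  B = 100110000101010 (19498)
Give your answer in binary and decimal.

Apply & to each column (1 only where both bits are 1):
  111001101001001
& 100110000101010
-----------------
  100000000001000

Answer: 100000000001000 (16392)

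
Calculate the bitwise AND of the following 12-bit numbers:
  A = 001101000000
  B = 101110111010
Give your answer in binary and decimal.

Apply & to each column (1 only where both bits are 1):
  001101000000
& 101110111010
--------------
  001100000000

Answer: 001100000000 (768)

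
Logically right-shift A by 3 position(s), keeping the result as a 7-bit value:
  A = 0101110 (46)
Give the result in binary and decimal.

Logical shift right by 3: drop the bottom 3 bit(s), prepend 3 zero(s) on the left.
  0101110  ->  keep [0101], discard [110], prepend 000
= 0000101

Answer: 0000101 (5)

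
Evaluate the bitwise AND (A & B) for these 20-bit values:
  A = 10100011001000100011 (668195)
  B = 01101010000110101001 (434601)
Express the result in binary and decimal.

Apply & to each column (1 only where both bits are 1):
  10100011001000100011
& 01101010000110101001
----------------------
  00100010000000100001

Answer: 00100010000000100001 (139297)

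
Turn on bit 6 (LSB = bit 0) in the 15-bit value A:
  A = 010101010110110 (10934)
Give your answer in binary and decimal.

Mask = 1 << 6 = 000000001000000
Bit 6 of A is 0, so OR-ing with the mask flips it to 1.
  010101010110110
| 000000001000000
-----------------
  010101011110110

Answer: 010101011110110 (10998)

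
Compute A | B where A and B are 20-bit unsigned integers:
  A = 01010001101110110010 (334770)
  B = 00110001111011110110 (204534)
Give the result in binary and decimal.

Apply | to each column (1 where either bit is 1):
  01010001101110110010
| 00110001111011110110
----------------------
  01110001111111110110

Answer: 01110001111111110110 (466934)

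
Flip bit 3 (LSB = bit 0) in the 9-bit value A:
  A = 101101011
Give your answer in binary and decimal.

Mask = 1 << 3 = 000001000
Bit 3 of A is 1; XOR with the mask flips it to 0.
  101101011
^ 000001000
-----------
  101100011

Answer: 101100011 (355)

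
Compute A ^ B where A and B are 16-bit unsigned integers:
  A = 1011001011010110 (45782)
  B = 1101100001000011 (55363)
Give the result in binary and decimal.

Apply ^ to each column (1 where bits differ):
  1011001011010110
^ 1101100001000011
------------------
  0110101010010101

Answer: 0110101010010101 (27285)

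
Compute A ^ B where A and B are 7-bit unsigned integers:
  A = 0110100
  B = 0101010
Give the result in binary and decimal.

Apply ^ to each column (1 where bits differ):
  0110100
^ 0101010
---------
  0011110

Answer: 0011110 (30)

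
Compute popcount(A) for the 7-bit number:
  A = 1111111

1111111
1-bits at positions (from bit 0 = LSB): 0, 1, 2, 3, 4, 5, 6
Count = 7

Answer: 7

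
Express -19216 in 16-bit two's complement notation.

1. Binary of +19216:  0100101100010000
2. Invert bits:     1011010011101111
3. Add 1:           1011010011110000

Answer: 1011010011110000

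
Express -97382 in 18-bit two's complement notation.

1. Binary of +97382:  010111110001100110
2. Invert bits:     101000001110011001
3. Add 1:           101000001110011010

Answer: 101000001110011010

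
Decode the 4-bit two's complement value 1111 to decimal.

MSB is 1, so the value is negative. Find the magnitude:
1. Invert bits:  0000
2. Add 1:        0001  = 1
3. Apply sign:   -1

Answer: -1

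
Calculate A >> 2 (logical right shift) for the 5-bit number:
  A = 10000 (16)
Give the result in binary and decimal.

Logical shift right by 2: drop the bottom 2 bit(s), prepend 2 zero(s) on the left.
  10000  ->  keep [100], discard [00], prepend 00
= 00100

Answer: 00100 (4)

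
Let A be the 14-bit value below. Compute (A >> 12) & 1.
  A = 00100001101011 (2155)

Bit 12 is the 13th from the right.
  00100001101011
   ^
That bit is 0.

Answer: 0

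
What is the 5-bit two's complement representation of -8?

1. Binary of +8:  01000
2. Invert bits:     10111
3. Add 1:           11000

Answer: 11000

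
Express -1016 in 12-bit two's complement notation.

1. Binary of +1016:  001111111000
2. Invert bits:     110000000111
3. Add 1:           110000001000

Answer: 110000001000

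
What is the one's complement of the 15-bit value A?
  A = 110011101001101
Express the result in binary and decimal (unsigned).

Flip each bit (0->1, 1->0):
  110011101001101
  001100010110010

Answer: 001100010110010 (6322)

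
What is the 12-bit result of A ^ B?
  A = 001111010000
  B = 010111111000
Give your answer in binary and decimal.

Apply ^ to each column (1 where bits differ):
  001111010000
^ 010111111000
--------------
  011000101000

Answer: 011000101000 (1576)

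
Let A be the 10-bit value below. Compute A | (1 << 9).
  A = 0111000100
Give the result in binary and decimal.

Mask = 1 << 9 = 1000000000
Bit 9 of A is 0, so OR-ing with the mask flips it to 1.
  0111000100
| 1000000000
------------
  1111000100

Answer: 1111000100 (964)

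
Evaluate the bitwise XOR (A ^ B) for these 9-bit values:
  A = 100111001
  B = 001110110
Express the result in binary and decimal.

Apply ^ to each column (1 where bits differ):
  100111001
^ 001110110
-----------
  101001111

Answer: 101001111 (335)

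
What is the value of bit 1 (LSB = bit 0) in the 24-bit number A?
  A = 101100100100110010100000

Bit 1 is the 2nd from the right.
  101100100100110010100000
                        ^
That bit is 0.

Answer: 0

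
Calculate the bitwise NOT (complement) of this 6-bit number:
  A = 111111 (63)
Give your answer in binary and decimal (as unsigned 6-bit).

Flip each bit (0->1, 1->0):
  111111
  000000

Answer: 000000 (0)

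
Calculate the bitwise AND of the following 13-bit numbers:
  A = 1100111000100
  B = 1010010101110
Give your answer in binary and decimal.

Apply & to each column (1 only where both bits are 1):
  1100111000100
& 1010010101110
---------------
  1000010000100

Answer: 1000010000100 (4228)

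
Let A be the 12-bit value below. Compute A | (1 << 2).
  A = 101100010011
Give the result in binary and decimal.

Mask = 1 << 2 = 000000000100
Bit 2 of A is 0, so OR-ing with the mask flips it to 1.
  101100010011
| 000000000100
--------------
  101100010111

Answer: 101100010111 (2839)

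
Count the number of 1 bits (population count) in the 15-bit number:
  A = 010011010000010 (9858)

010011010000010
1-bits at positions (from bit 0 = LSB): 1, 7, 9, 10, 13
Count = 5

Answer: 5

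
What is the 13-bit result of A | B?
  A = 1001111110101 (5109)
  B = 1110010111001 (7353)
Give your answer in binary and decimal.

Apply | to each column (1 where either bit is 1):
  1001111110101
| 1110010111001
---------------
  1111111111101

Answer: 1111111111101 (8189)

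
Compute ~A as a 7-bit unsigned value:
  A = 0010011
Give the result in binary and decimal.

Flip each bit (0->1, 1->0):
  0010011
  1101100

Answer: 1101100 (108)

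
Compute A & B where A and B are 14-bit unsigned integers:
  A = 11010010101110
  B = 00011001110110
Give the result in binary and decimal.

Apply & to each column (1 only where both bits are 1):
  11010010101110
& 00011001110110
----------------
  00010000100110

Answer: 00010000100110 (1062)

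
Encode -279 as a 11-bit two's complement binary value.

1. Binary of +279:  00100010111
2. Invert bits:     11011101000
3. Add 1:           11011101001

Answer: 11011101001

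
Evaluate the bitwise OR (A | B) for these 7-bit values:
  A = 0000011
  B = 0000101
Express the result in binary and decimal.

Apply | to each column (1 where either bit is 1):
  0000011
| 0000101
---------
  0000111

Answer: 0000111 (7)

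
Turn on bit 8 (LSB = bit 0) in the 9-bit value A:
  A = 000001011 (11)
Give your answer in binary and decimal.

Mask = 1 << 8 = 100000000
Bit 8 of A is 0, so OR-ing with the mask flips it to 1.
  000001011
| 100000000
-----------
  100001011

Answer: 100001011 (267)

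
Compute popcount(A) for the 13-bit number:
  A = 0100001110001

0100001110001
1-bits at positions (from bit 0 = LSB): 0, 4, 5, 6, 11
Count = 5

Answer: 5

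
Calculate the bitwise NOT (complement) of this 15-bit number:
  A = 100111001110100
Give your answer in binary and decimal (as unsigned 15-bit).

Flip each bit (0->1, 1->0):
  100111001110100
  011000110001011

Answer: 011000110001011 (12683)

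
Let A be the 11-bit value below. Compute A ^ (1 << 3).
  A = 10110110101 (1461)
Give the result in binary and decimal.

Mask = 1 << 3 = 00000001000
Bit 3 of A is 0; XOR with the mask flips it to 1.
  10110110101
^ 00000001000
-------------
  10110111101

Answer: 10110111101 (1469)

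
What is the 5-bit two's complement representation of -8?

1. Binary of +8:  01000
2. Invert bits:     10111
3. Add 1:           11000

Answer: 11000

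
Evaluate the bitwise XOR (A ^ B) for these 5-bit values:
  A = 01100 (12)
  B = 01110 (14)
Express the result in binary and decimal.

Apply ^ to each column (1 where bits differ):
  01100
^ 01110
-------
  00010

Answer: 00010 (2)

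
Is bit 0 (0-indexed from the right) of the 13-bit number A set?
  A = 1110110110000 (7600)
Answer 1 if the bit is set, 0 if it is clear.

Bit 0 is the 1st from the right.
  1110110110000
              ^
That bit is 0.

Answer: 0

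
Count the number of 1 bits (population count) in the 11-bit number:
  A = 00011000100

00011000100
1-bits at positions (from bit 0 = LSB): 2, 6, 7
Count = 3

Answer: 3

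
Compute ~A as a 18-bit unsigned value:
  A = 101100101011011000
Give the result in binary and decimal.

Flip each bit (0->1, 1->0):
  101100101011011000
  010011010100100111

Answer: 010011010100100111 (79143)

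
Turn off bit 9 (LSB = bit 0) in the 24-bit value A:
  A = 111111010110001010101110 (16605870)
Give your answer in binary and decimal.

Mask = ~(1 << 9) = 111111111111110111111111
Bit 9 of A is 1, so AND-ing with the mask clears it to 0.
  111111010110001010101110
& 111111111111110111111111
--------------------------
  111111010110000010101110

Answer: 111111010110000010101110 (16605358)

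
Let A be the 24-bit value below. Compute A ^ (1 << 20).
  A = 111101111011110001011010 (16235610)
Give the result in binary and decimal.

Mask = 1 << 20 = 000100000000000000000000
Bit 20 of A is 1; XOR with the mask flips it to 0.
  111101111011110001011010
^ 000100000000000000000000
--------------------------
  111001111011110001011010

Answer: 111001111011110001011010 (15187034)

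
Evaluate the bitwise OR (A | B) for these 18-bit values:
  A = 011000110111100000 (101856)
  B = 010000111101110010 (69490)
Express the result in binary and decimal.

Apply | to each column (1 where either bit is 1):
  011000110111100000
| 010000111101110010
--------------------
  011000111111110010

Answer: 011000111111110010 (102386)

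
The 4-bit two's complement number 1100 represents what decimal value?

MSB is 1, so the value is negative. Find the magnitude:
1. Invert bits:  0011
2. Add 1:        0100  = 4
3. Apply sign:   -4

Answer: -4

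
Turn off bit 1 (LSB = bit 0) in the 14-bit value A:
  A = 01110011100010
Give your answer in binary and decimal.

Mask = ~(1 << 1) = 11111111111101
Bit 1 of A is 1, so AND-ing with the mask clears it to 0.
  01110011100010
& 11111111111101
----------------
  01110011100000

Answer: 01110011100000 (7392)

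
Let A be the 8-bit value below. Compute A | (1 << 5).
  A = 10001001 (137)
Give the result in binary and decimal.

Mask = 1 << 5 = 00100000
Bit 5 of A is 0, so OR-ing with the mask flips it to 1.
  10001001
| 00100000
----------
  10101001

Answer: 10101001 (169)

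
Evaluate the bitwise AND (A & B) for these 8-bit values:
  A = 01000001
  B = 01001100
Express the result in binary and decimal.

Apply & to each column (1 only where both bits are 1):
  01000001
& 01001100
----------
  01000000

Answer: 01000000 (64)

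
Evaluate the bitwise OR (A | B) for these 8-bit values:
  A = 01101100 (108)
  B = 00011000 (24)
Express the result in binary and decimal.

Apply | to each column (1 where either bit is 1):
  01101100
| 00011000
----------
  01111100

Answer: 01111100 (124)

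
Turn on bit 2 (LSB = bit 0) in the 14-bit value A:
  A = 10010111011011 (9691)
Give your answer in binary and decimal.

Mask = 1 << 2 = 00000000000100
Bit 2 of A is 0, so OR-ing with the mask flips it to 1.
  10010111011011
| 00000000000100
----------------
  10010111011111

Answer: 10010111011111 (9695)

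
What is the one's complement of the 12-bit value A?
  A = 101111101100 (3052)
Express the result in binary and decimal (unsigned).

Flip each bit (0->1, 1->0):
  101111101100
  010000010011

Answer: 010000010011 (1043)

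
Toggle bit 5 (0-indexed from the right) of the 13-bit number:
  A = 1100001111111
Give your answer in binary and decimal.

Mask = 1 << 5 = 0000000100000
Bit 5 of A is 1; XOR with the mask flips it to 0.
  1100001111111
^ 0000000100000
---------------
  1100001011111

Answer: 1100001011111 (6239)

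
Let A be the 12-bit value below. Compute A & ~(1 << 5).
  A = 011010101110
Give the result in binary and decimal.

Mask = ~(1 << 5) = 111111011111
Bit 5 of A is 1, so AND-ing with the mask clears it to 0.
  011010101110
& 111111011111
--------------
  011010001110

Answer: 011010001110 (1678)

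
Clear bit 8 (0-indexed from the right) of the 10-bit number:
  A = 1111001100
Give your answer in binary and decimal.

Mask = ~(1 << 8) = 1011111111
Bit 8 of A is 1, so AND-ing with the mask clears it to 0.
  1111001100
& 1011111111
------------
  1011001100

Answer: 1011001100 (716)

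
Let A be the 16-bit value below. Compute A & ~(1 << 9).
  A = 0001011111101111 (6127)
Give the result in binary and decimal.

Mask = ~(1 << 9) = 1111110111111111
Bit 9 of A is 1, so AND-ing with the mask clears it to 0.
  0001011111101111
& 1111110111111111
------------------
  0001010111101111

Answer: 0001010111101111 (5615)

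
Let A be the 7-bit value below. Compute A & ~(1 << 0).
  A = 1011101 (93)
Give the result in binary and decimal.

Mask = ~(1 << 0) = 1111110
Bit 0 of A is 1, so AND-ing with the mask clears it to 0.
  1011101
& 1111110
---------
  1011100

Answer: 1011100 (92)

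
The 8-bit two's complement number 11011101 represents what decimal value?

MSB is 1, so the value is negative. Find the magnitude:
1. Invert bits:  00100010
2. Add 1:        00100011  = 35
3. Apply sign:   -35

Answer: -35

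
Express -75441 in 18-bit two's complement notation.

1. Binary of +75441:  010010011010110001
2. Invert bits:     101101100101001110
3. Add 1:           101101100101001111

Answer: 101101100101001111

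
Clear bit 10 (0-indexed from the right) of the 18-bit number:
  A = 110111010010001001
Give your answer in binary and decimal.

Mask = ~(1 << 10) = 111111101111111111
Bit 10 of A is 1, so AND-ing with the mask clears it to 0.
  110111010010001001
& 111111101111111111
--------------------
  110111000010001001

Answer: 110111000010001001 (225417)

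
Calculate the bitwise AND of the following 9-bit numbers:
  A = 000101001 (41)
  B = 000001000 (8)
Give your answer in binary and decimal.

Apply & to each column (1 only where both bits are 1):
  000101001
& 000001000
-----------
  000001000

Answer: 000001000 (8)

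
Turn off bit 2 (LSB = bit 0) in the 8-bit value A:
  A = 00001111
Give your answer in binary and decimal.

Mask = ~(1 << 2) = 11111011
Bit 2 of A is 1, so AND-ing with the mask clears it to 0.
  00001111
& 11111011
----------
  00001011

Answer: 00001011 (11)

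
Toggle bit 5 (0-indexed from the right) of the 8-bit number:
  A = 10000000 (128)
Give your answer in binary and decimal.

Mask = 1 << 5 = 00100000
Bit 5 of A is 0; XOR with the mask flips it to 1.
  10000000
^ 00100000
----------
  10100000

Answer: 10100000 (160)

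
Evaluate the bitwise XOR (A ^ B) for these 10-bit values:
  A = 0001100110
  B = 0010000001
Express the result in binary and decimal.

Apply ^ to each column (1 where bits differ):
  0001100110
^ 0010000001
------------
  0011100111

Answer: 0011100111 (231)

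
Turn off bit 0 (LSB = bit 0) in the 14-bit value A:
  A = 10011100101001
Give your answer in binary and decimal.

Mask = ~(1 << 0) = 11111111111110
Bit 0 of A is 1, so AND-ing with the mask clears it to 0.
  10011100101001
& 11111111111110
----------------
  10011100101000

Answer: 10011100101000 (10024)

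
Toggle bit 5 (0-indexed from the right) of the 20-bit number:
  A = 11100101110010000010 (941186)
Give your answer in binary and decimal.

Mask = 1 << 5 = 00000000000000100000
Bit 5 of A is 0; XOR with the mask flips it to 1.
  11100101110010000010
^ 00000000000000100000
----------------------
  11100101110010100010

Answer: 11100101110010100010 (941218)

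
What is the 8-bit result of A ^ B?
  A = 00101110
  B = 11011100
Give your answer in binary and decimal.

Apply ^ to each column (1 where bits differ):
  00101110
^ 11011100
----------
  11110010

Answer: 11110010 (242)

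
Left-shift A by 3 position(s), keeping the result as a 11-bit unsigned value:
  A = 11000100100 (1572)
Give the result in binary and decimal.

Shift left by 3: drop the top 3 bit(s), append 3 zero(s) on the right.
  11000100100  ->  discard [110], keep [00100100], append 000
= 00100100000

Answer: 00100100000 (288)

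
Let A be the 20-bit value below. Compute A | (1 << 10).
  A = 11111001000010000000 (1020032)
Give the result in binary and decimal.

Mask = 1 << 10 = 00000000010000000000
Bit 10 of A is 0, so OR-ing with the mask flips it to 1.
  11111001000010000000
| 00000000010000000000
----------------------
  11111001010010000000

Answer: 11111001010010000000 (1021056)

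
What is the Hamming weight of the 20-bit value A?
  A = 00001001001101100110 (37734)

00001001001101100110
1-bits at positions (from bit 0 = LSB): 1, 2, 5, 6, 8, 9, 12, 15
Count = 8

Answer: 8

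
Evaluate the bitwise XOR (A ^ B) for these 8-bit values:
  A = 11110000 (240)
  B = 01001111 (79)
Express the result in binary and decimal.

Apply ^ to each column (1 where bits differ):
  11110000
^ 01001111
----------
  10111111

Answer: 10111111 (191)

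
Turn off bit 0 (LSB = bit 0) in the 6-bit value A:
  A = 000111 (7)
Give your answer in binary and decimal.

Mask = ~(1 << 0) = 111110
Bit 0 of A is 1, so AND-ing with the mask clears it to 0.
  000111
& 111110
--------
  000110

Answer: 000110 (6)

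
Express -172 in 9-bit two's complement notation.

1. Binary of +172:  010101100
2. Invert bits:     101010011
3. Add 1:           101010100

Answer: 101010100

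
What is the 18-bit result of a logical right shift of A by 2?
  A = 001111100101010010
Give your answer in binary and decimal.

Logical shift right by 2: drop the bottom 2 bit(s), prepend 2 zero(s) on the left.
  001111100101010010  ->  keep [0011111001010100], discard [10], prepend 00
= 000011111001010100

Answer: 000011111001010100 (15956)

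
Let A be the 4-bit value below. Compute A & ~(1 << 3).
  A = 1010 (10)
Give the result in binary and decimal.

Mask = ~(1 << 3) = 0111
Bit 3 of A is 1, so AND-ing with the mask clears it to 0.
  1010
& 0111
------
  0010

Answer: 0010 (2)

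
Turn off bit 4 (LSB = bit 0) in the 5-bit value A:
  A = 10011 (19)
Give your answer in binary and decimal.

Mask = ~(1 << 4) = 01111
Bit 4 of A is 1, so AND-ing with the mask clears it to 0.
  10011
& 01111
-------
  00011

Answer: 00011 (3)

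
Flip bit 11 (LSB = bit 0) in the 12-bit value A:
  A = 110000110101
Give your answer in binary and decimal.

Mask = 1 << 11 = 100000000000
Bit 11 of A is 1; XOR with the mask flips it to 0.
  110000110101
^ 100000000000
--------------
  010000110101

Answer: 010000110101 (1077)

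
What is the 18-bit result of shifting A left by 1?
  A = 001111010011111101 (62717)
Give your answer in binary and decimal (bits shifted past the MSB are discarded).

Shift left by 1: drop the top 1 bit(s), append 1 zero(s) on the right.
  001111010011111101  ->  discard [0], keep [01111010011111101], append 0
= 011110100111111010

Answer: 011110100111111010 (125434)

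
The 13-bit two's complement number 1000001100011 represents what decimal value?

MSB is 1, so the value is negative. Find the magnitude:
1. Invert bits:  0111110011100
2. Add 1:        0111110011101  = 3997
3. Apply sign:   -3997

Answer: -3997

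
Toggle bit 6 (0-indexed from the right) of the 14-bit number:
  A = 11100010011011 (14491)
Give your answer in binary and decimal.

Mask = 1 << 6 = 00000001000000
Bit 6 of A is 0; XOR with the mask flips it to 1.
  11100010011011
^ 00000001000000
----------------
  11100011011011

Answer: 11100011011011 (14555)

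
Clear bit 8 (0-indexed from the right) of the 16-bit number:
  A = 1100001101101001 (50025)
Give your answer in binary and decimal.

Mask = ~(1 << 8) = 1111111011111111
Bit 8 of A is 1, so AND-ing with the mask clears it to 0.
  1100001101101001
& 1111111011111111
------------------
  1100001001101001

Answer: 1100001001101001 (49769)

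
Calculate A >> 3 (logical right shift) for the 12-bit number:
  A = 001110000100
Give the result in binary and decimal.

Logical shift right by 3: drop the bottom 3 bit(s), prepend 3 zero(s) on the left.
  001110000100  ->  keep [001110000], discard [100], prepend 000
= 000001110000

Answer: 000001110000 (112)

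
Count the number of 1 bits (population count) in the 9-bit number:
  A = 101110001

101110001
1-bits at positions (from bit 0 = LSB): 0, 4, 5, 6, 8
Count = 5

Answer: 5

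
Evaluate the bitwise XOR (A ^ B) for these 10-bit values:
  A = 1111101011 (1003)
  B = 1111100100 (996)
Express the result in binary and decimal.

Apply ^ to each column (1 where bits differ):
  1111101011
^ 1111100100
------------
  0000001111

Answer: 0000001111 (15)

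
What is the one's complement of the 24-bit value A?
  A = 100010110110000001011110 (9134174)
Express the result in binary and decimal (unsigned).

Flip each bit (0->1, 1->0):
  100010110110000001011110
  011101001001111110100001

Answer: 011101001001111110100001 (7643041)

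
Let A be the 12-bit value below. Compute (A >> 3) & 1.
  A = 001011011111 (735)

Bit 3 is the 4th from the right.
  001011011111
          ^
That bit is 1.

Answer: 1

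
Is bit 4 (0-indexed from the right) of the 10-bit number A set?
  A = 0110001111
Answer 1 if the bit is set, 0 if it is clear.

Bit 4 is the 5th from the right.
  0110001111
       ^
That bit is 0.

Answer: 0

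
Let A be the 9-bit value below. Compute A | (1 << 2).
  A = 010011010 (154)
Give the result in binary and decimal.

Mask = 1 << 2 = 000000100
Bit 2 of A is 0, so OR-ing with the mask flips it to 1.
  010011010
| 000000100
-----------
  010011110

Answer: 010011110 (158)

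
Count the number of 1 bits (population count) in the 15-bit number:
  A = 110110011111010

110110011111010
1-bits at positions (from bit 0 = LSB): 1, 3, 4, 5, 6, 7, 10, 11, 13, 14
Count = 10

Answer: 10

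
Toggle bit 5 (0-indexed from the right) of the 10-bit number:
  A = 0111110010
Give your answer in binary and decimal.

Mask = 1 << 5 = 0000100000
Bit 5 of A is 1; XOR with the mask flips it to 0.
  0111110010
^ 0000100000
------------
  0111010010

Answer: 0111010010 (466)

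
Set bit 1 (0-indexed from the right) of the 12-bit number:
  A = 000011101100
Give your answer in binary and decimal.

Mask = 1 << 1 = 000000000010
Bit 1 of A is 0, so OR-ing with the mask flips it to 1.
  000011101100
| 000000000010
--------------
  000011101110

Answer: 000011101110 (238)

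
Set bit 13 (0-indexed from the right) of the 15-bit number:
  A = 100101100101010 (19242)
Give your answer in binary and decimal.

Mask = 1 << 13 = 010000000000000
Bit 13 of A is 0, so OR-ing with the mask flips it to 1.
  100101100101010
| 010000000000000
-----------------
  110101100101010

Answer: 110101100101010 (27434)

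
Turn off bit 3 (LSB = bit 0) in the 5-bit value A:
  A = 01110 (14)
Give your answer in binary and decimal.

Mask = ~(1 << 3) = 10111
Bit 3 of A is 1, so AND-ing with the mask clears it to 0.
  01110
& 10111
-------
  00110

Answer: 00110 (6)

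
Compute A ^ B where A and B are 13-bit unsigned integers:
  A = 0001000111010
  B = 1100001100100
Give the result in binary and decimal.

Apply ^ to each column (1 where bits differ):
  0001000111010
^ 1100001100100
---------------
  1101001011110

Answer: 1101001011110 (6750)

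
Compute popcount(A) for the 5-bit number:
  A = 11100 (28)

11100
1-bits at positions (from bit 0 = LSB): 2, 3, 4
Count = 3

Answer: 3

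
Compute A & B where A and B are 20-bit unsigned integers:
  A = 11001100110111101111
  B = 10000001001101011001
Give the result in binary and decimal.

Apply & to each column (1 only where both bits are 1):
  11001100110111101111
& 10000001001101011001
----------------------
  10000000000101001001

Answer: 10000000000101001001 (524617)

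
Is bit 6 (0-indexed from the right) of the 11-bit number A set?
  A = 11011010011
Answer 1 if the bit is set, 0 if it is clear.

Bit 6 is the 7th from the right.
  11011010011
      ^
That bit is 1.

Answer: 1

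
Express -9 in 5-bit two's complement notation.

1. Binary of +9:  01001
2. Invert bits:     10110
3. Add 1:           10111

Answer: 10111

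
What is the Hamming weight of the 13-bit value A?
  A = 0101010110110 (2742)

0101010110110
1-bits at positions (from bit 0 = LSB): 1, 2, 4, 5, 7, 9, 11
Count = 7

Answer: 7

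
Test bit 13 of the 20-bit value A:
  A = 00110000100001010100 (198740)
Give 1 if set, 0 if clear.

Bit 13 is the 14th from the right.
  00110000100001010100
        ^
That bit is 0.

Answer: 0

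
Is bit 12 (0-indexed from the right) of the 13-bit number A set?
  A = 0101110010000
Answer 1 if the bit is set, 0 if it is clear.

Bit 12 is the 13th from the right.
  0101110010000
  ^
That bit is 0.

Answer: 0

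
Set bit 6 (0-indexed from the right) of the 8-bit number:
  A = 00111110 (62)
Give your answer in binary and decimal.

Mask = 1 << 6 = 01000000
Bit 6 of A is 0, so OR-ing with the mask flips it to 1.
  00111110
| 01000000
----------
  01111110

Answer: 01111110 (126)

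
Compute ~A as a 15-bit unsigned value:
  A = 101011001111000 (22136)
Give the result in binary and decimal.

Flip each bit (0->1, 1->0):
  101011001111000
  010100110000111

Answer: 010100110000111 (10631)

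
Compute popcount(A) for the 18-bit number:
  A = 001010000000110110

001010000000110110
1-bits at positions (from bit 0 = LSB): 1, 2, 4, 5, 13, 15
Count = 6

Answer: 6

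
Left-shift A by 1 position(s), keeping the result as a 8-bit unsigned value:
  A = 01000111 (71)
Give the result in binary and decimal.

Shift left by 1: drop the top 1 bit(s), append 1 zero(s) on the right.
  01000111  ->  discard [0], keep [1000111], append 0
= 10001110

Answer: 10001110 (142)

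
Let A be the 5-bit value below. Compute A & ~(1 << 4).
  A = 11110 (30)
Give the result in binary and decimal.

Mask = ~(1 << 4) = 01111
Bit 4 of A is 1, so AND-ing with the mask clears it to 0.
  11110
& 01111
-------
  01110

Answer: 01110 (14)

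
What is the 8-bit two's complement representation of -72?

1. Binary of +72:  01001000
2. Invert bits:     10110111
3. Add 1:           10111000

Answer: 10111000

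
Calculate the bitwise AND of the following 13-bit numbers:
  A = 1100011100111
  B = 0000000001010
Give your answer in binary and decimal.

Apply & to each column (1 only where both bits are 1):
  1100011100111
& 0000000001010
---------------
  0000000000010

Answer: 0000000000010 (2)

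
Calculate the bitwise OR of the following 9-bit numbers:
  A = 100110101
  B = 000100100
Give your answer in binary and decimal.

Apply | to each column (1 where either bit is 1):
  100110101
| 000100100
-----------
  100110101

Answer: 100110101 (309)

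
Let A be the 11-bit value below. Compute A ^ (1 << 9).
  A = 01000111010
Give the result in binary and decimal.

Mask = 1 << 9 = 01000000000
Bit 9 of A is 1; XOR with the mask flips it to 0.
  01000111010
^ 01000000000
-------------
  00000111010

Answer: 00000111010 (58)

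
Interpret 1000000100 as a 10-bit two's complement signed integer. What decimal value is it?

MSB is 1, so the value is negative. Find the magnitude:
1. Invert bits:  0111111011
2. Add 1:        0111111100  = 508
3. Apply sign:   -508

Answer: -508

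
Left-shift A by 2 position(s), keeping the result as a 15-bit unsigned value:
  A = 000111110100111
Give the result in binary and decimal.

Shift left by 2: drop the top 2 bit(s), append 2 zero(s) on the right.
  000111110100111  ->  discard [00], keep [0111110100111], append 00
= 011111010011100

Answer: 011111010011100 (16028)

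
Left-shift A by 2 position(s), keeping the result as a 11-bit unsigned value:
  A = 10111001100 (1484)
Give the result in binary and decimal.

Shift left by 2: drop the top 2 bit(s), append 2 zero(s) on the right.
  10111001100  ->  discard [10], keep [111001100], append 00
= 11100110000

Answer: 11100110000 (1840)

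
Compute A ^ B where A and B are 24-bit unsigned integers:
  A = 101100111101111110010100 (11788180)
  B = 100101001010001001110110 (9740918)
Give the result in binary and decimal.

Apply ^ to each column (1 where bits differ):
  101100111101111110010100
^ 100101001010001001110110
--------------------------
  001001110111110111100010

Answer: 001001110111110111100010 (2588130)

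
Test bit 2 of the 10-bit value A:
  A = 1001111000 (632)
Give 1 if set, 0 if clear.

Bit 2 is the 3rd from the right.
  1001111000
         ^
That bit is 0.

Answer: 0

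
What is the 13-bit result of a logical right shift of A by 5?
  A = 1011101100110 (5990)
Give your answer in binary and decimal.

Logical shift right by 5: drop the bottom 5 bit(s), prepend 5 zero(s) on the left.
  1011101100110  ->  keep [10111011], discard [00110], prepend 00000
= 0000010111011

Answer: 0000010111011 (187)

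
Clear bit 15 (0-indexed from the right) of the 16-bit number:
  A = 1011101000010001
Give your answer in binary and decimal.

Mask = ~(1 << 15) = 0111111111111111
Bit 15 of A is 1, so AND-ing with the mask clears it to 0.
  1011101000010001
& 0111111111111111
------------------
  0011101000010001

Answer: 0011101000010001 (14865)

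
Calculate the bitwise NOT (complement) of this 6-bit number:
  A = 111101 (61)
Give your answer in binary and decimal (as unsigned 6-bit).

Flip each bit (0->1, 1->0):
  111101
  000010

Answer: 000010 (2)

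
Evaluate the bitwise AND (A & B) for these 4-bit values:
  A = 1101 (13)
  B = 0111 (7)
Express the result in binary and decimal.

Apply & to each column (1 only where both bits are 1):
  1101
& 0111
------
  0101

Answer: 0101 (5)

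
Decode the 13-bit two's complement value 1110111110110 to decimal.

MSB is 1, so the value is negative. Find the magnitude:
1. Invert bits:  0001000001001
2. Add 1:        0001000001010  = 522
3. Apply sign:   -522

Answer: -522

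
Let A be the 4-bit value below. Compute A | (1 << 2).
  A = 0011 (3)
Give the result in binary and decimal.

Mask = 1 << 2 = 0100
Bit 2 of A is 0, so OR-ing with the mask flips it to 1.
  0011
| 0100
------
  0111

Answer: 0111 (7)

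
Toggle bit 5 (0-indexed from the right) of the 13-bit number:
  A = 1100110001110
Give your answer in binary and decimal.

Mask = 1 << 5 = 0000000100000
Bit 5 of A is 0; XOR with the mask flips it to 1.
  1100110001110
^ 0000000100000
---------------
  1100110101110

Answer: 1100110101110 (6574)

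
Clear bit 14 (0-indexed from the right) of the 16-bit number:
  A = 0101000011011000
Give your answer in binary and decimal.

Mask = ~(1 << 14) = 1011111111111111
Bit 14 of A is 1, so AND-ing with the mask clears it to 0.
  0101000011011000
& 1011111111111111
------------------
  0001000011011000

Answer: 0001000011011000 (4312)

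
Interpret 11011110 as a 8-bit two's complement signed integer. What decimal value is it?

MSB is 1, so the value is negative. Find the magnitude:
1. Invert bits:  00100001
2. Add 1:        00100010  = 34
3. Apply sign:   -34

Answer: -34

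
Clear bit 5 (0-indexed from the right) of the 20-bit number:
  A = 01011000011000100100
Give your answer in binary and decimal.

Mask = ~(1 << 5) = 11111111111111011111
Bit 5 of A is 1, so AND-ing with the mask clears it to 0.
  01011000011000100100
& 11111111111111011111
----------------------
  01011000011000000100

Answer: 01011000011000000100 (361988)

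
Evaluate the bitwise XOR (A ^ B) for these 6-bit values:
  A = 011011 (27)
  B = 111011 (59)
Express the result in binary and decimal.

Apply ^ to each column (1 where bits differ):
  011011
^ 111011
--------
  100000

Answer: 100000 (32)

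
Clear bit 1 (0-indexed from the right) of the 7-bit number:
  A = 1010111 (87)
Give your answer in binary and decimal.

Mask = ~(1 << 1) = 1111101
Bit 1 of A is 1, so AND-ing with the mask clears it to 0.
  1010111
& 1111101
---------
  1010101

Answer: 1010101 (85)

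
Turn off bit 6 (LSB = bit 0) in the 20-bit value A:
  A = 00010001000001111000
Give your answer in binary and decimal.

Mask = ~(1 << 6) = 11111111111110111111
Bit 6 of A is 1, so AND-ing with the mask clears it to 0.
  00010001000001111000
& 11111111111110111111
----------------------
  00010001000000111000

Answer: 00010001000000111000 (69688)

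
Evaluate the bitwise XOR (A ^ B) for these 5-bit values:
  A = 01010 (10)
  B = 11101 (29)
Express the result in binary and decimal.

Apply ^ to each column (1 where bits differ):
  01010
^ 11101
-------
  10111

Answer: 10111 (23)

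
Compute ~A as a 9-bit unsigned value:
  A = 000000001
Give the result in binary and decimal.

Flip each bit (0->1, 1->0):
  000000001
  111111110

Answer: 111111110 (510)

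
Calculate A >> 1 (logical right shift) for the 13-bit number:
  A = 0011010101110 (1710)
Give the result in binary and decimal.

Logical shift right by 1: drop the bottom 1 bit(s), prepend 1 zero(s) on the left.
  0011010101110  ->  keep [001101010111], discard [0], prepend 0
= 0001101010111

Answer: 0001101010111 (855)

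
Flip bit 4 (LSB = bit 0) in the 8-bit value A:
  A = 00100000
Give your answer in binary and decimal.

Mask = 1 << 4 = 00010000
Bit 4 of A is 0; XOR with the mask flips it to 1.
  00100000
^ 00010000
----------
  00110000

Answer: 00110000 (48)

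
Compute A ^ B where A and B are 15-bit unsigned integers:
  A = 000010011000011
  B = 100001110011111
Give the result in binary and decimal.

Apply ^ to each column (1 where bits differ):
  000010011000011
^ 100001110011111
-----------------
  100011101011100

Answer: 100011101011100 (18268)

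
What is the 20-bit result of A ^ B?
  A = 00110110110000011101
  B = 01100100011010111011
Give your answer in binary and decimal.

Apply ^ to each column (1 where bits differ):
  00110110110000011101
^ 01100100011010111011
----------------------
  01010010101010100110

Answer: 01010010101010100110 (338598)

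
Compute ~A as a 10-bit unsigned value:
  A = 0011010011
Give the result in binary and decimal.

Flip each bit (0->1, 1->0):
  0011010011
  1100101100

Answer: 1100101100 (812)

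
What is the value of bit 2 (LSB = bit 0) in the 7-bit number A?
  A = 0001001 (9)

Bit 2 is the 3rd from the right.
  0001001
      ^
That bit is 0.

Answer: 0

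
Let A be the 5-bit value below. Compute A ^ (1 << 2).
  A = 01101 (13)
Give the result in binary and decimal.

Mask = 1 << 2 = 00100
Bit 2 of A is 1; XOR with the mask flips it to 0.
  01101
^ 00100
-------
  01001

Answer: 01001 (9)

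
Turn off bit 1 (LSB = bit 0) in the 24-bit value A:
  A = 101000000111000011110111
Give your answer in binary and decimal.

Mask = ~(1 << 1) = 111111111111111111111101
Bit 1 of A is 1, so AND-ing with the mask clears it to 0.
  101000000111000011110111
& 111111111111111111111101
--------------------------
  101000000111000011110101

Answer: 101000000111000011110101 (10514677)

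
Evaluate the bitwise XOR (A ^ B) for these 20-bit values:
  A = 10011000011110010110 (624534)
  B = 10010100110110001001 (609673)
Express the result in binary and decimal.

Apply ^ to each column (1 where bits differ):
  10011000011110010110
^ 10010100110110001001
----------------------
  00001100101000011111

Answer: 00001100101000011111 (51743)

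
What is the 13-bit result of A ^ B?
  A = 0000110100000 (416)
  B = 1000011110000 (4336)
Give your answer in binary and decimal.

Apply ^ to each column (1 where bits differ):
  0000110100000
^ 1000011110000
---------------
  1000101010000

Answer: 1000101010000 (4432)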